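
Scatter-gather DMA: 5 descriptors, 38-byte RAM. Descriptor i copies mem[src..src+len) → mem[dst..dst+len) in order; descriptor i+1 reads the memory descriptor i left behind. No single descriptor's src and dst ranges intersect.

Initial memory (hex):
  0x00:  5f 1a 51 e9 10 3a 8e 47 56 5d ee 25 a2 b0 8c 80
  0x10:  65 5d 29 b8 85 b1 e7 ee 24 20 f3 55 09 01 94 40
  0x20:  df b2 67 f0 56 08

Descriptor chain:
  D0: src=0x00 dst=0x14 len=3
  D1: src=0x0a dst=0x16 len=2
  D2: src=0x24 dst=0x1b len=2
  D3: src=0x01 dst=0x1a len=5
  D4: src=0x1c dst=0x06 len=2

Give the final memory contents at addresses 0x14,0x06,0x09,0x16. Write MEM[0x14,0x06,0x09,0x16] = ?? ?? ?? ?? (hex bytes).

#0 dst[0x14+3] := {0x5f,0x1a,0x51}
#1 dst[0x16+2] := {0xee,0x25}
#2 dst[0x1b+2] := {0x56,0x08}
#3 dst[0x1a+5] := {0x1a,0x51,0xe9,0x10,0x3a}
#4 dst[0x06+2] := {0xe9,0x10}
query mem[0x14]=0x5f, mem[0x06]=0xe9, mem[0x09]=0x5d, mem[0x16]=0xee

MEM[0x14,0x06,0x09,0x16] = 5f e9 5d ee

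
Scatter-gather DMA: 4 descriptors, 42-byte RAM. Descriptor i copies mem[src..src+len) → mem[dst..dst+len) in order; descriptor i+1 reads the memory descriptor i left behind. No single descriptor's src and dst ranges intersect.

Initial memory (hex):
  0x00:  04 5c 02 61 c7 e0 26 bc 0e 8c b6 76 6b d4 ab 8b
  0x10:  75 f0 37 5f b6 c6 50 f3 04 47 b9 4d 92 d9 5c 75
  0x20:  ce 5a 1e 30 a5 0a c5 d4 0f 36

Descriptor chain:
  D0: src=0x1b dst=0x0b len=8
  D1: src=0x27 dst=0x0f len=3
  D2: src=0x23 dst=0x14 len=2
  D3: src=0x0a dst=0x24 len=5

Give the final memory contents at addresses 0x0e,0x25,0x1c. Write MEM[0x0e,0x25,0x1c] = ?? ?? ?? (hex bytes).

MEM[0x0e,0x25,0x1c] = 5c 4d 92

[0] 0x1b->0x0b len=8 : 4d 92 d9 5c 75 ce 5a 1e
[1] 0x27->0x0f len=3 : d4 0f 36
[2] 0x23->0x14 len=2 : 30 a5
[3] 0x0a->0x24 len=5 : b6 4d 92 d9 5c
query mem[0x0e]=0x5c, mem[0x25]=0x4d, mem[0x1c]=0x92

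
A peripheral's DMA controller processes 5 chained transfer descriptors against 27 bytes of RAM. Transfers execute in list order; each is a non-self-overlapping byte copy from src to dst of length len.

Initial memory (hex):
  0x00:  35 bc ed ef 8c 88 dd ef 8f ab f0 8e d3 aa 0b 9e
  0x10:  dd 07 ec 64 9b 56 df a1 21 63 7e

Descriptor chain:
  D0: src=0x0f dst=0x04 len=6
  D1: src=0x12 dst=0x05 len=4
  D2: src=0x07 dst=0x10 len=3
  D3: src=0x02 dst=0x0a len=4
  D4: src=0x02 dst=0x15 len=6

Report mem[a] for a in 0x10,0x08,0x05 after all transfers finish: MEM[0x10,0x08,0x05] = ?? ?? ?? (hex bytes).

  after D0: wrote 6B at 0x04 = 9edd07ec649b
  after D1: wrote 4B at 0x05 = ec649b56
  after D2: wrote 3B at 0x10 = 9b569b
  after D3: wrote 4B at 0x0a = edef9eec
  after D4: wrote 6B at 0x15 = edef9eec649b
query mem[0x10]=0x9b, mem[0x08]=0x56, mem[0x05]=0xec

MEM[0x10,0x08,0x05] = 9b 56 ec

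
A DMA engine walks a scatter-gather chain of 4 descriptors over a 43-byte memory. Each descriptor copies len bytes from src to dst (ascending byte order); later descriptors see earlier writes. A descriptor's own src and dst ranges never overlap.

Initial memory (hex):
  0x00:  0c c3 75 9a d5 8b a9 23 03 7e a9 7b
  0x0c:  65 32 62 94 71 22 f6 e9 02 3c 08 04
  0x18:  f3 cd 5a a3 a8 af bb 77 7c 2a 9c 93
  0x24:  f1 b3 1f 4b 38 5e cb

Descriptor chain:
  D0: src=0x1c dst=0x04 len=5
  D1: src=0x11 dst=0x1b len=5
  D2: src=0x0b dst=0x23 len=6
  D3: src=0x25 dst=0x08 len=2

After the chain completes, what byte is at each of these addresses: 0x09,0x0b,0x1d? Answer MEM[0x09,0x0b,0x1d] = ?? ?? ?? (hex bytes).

#0 dst[0x04+5] := {0xa8,0xaf,0xbb,0x77,0x7c}
#1 dst[0x1b+5] := {0x22,0xf6,0xe9,0x02,0x3c}
#2 dst[0x23+6] := {0x7b,0x65,0x32,0x62,0x94,0x71}
#3 dst[0x08+2] := {0x32,0x62}
query mem[0x09]=0x62, mem[0x0b]=0x7b, mem[0x1d]=0xe9

MEM[0x09,0x0b,0x1d] = 62 7b e9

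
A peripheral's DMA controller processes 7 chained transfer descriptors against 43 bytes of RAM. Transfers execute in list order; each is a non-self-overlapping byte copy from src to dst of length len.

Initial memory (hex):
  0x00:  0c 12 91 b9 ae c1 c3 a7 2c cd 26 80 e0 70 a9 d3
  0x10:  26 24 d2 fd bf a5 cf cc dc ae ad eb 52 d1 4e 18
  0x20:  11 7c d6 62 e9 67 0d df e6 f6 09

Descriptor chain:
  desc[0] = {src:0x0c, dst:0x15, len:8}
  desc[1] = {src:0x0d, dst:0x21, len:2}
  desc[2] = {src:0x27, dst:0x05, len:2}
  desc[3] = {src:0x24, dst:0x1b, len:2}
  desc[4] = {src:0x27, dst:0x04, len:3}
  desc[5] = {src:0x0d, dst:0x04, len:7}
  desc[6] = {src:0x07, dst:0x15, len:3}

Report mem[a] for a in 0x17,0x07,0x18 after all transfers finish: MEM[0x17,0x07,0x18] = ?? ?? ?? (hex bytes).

MEM[0x17,0x07,0x18] = d2 26 d3

  after D0: wrote 8B at 0x15 = e070a9d32624d2fd
  after D1: wrote 2B at 0x21 = 70a9
  after D2: wrote 2B at 0x05 = dfe6
  after D3: wrote 2B at 0x1b = e967
  after D4: wrote 3B at 0x04 = dfe6f6
  after D5: wrote 7B at 0x04 = 70a9d32624d2fd
  after D6: wrote 3B at 0x15 = 2624d2
query mem[0x17]=0xd2, mem[0x07]=0x26, mem[0x18]=0xd3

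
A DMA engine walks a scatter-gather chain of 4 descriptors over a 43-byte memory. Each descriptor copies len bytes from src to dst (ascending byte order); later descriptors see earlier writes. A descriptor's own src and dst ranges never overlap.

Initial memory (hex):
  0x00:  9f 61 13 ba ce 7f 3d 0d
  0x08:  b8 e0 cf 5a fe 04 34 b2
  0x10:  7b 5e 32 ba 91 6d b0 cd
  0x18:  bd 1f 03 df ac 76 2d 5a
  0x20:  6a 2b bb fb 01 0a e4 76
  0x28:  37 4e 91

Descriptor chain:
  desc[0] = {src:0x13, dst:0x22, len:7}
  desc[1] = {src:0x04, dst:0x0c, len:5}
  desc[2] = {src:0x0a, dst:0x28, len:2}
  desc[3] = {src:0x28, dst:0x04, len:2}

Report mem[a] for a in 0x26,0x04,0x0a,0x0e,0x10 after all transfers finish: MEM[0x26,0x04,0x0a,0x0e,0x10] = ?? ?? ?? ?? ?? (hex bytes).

  after D0: wrote 7B at 0x22 = ba916db0cdbd1f
  after D1: wrote 5B at 0x0c = ce7f3d0db8
  after D2: wrote 2B at 0x28 = cf5a
  after D3: wrote 2B at 0x04 = cf5a
query mem[0x26]=0xcd, mem[0x04]=0xcf, mem[0x0a]=0xcf, mem[0x0e]=0x3d, mem[0x10]=0xb8

MEM[0x26,0x04,0x0a,0x0e,0x10] = cd cf cf 3d b8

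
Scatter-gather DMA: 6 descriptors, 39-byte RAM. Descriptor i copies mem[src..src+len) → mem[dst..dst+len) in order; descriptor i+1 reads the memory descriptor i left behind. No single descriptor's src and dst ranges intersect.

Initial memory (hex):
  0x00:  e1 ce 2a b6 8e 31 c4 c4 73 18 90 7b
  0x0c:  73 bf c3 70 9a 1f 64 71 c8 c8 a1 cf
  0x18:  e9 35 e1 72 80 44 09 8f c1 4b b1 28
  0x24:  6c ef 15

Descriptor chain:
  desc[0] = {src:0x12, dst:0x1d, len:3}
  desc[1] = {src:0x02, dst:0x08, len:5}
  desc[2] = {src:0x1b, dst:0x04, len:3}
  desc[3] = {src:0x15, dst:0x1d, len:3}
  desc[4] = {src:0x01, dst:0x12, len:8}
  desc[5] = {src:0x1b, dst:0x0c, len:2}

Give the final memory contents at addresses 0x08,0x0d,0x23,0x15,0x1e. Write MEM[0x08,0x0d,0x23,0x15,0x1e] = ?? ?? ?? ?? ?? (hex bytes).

  after D0: wrote 3B at 0x1d = 6471c8
  after D1: wrote 5B at 0x08 = 2ab68e31c4
  after D2: wrote 3B at 0x04 = 728064
  after D3: wrote 3B at 0x1d = c8a1cf
  after D4: wrote 8B at 0x12 = ce2ab6728064c42a
  after D5: wrote 2B at 0x0c = 7280
query mem[0x08]=0x2a, mem[0x0d]=0x80, mem[0x23]=0x28, mem[0x15]=0x72, mem[0x1e]=0xa1

MEM[0x08,0x0d,0x23,0x15,0x1e] = 2a 80 28 72 a1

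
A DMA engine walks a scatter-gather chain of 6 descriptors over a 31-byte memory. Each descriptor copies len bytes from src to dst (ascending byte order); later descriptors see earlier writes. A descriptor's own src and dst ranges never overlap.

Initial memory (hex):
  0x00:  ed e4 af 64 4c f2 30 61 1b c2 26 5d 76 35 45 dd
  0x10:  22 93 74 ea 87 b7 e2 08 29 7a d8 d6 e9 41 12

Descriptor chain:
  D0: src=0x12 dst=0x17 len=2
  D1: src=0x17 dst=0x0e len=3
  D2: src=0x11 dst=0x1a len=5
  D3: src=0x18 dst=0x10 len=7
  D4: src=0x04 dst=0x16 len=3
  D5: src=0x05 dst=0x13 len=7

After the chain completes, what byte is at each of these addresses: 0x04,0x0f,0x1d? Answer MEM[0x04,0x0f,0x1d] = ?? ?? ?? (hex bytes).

D0: mem[0x17..0x18] <- [74 ea]
D1: mem[0x0e..0x10] <- [74 ea 7a]
D2: mem[0x1a..0x1e] <- [93 74 ea 87 b7]
D3: mem[0x10..0x16] <- [ea 7a 93 74 ea 87 b7]
D4: mem[0x16..0x18] <- [4c f2 30]
D5: mem[0x13..0x19] <- [f2 30 61 1b c2 26 5d]
query mem[0x04]=0x4c, mem[0x0f]=0xea, mem[0x1d]=0x87

MEM[0x04,0x0f,0x1d] = 4c ea 87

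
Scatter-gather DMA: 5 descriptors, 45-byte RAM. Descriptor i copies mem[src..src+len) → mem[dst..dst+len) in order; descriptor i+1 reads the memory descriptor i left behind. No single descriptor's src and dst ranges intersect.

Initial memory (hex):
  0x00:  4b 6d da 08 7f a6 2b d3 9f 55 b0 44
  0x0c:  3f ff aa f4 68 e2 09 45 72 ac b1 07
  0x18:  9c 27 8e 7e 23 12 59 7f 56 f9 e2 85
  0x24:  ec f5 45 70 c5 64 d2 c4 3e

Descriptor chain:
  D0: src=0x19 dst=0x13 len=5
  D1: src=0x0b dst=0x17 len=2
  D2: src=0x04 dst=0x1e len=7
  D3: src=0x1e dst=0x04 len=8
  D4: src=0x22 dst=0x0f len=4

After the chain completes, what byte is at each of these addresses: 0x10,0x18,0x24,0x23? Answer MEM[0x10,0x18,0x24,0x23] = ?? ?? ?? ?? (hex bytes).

D0: mem[0x13..0x17] <- [27 8e 7e 23 12]
D1: mem[0x17..0x18] <- [44 3f]
D2: mem[0x1e..0x24] <- [7f a6 2b d3 9f 55 b0]
D3: mem[0x04..0x0b] <- [7f a6 2b d3 9f 55 b0 f5]
D4: mem[0x0f..0x12] <- [9f 55 b0 f5]
query mem[0x10]=0x55, mem[0x18]=0x3f, mem[0x24]=0xb0, mem[0x23]=0x55

MEM[0x10,0x18,0x24,0x23] = 55 3f b0 55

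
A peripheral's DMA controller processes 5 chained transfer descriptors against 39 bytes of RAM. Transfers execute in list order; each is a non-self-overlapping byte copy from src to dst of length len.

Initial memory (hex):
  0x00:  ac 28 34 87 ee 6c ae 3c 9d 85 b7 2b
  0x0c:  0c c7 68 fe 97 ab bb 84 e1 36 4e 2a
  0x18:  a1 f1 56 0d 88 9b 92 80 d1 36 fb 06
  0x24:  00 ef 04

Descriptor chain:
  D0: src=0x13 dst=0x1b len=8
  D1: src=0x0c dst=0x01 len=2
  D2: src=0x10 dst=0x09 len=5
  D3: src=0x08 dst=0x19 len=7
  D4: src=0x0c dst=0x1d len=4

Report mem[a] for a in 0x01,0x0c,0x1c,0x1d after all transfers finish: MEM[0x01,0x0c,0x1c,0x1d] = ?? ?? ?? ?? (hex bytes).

D0: mem[0x1b..0x22] <- [84 e1 36 4e 2a a1 f1 56]
D1: mem[0x01..0x02] <- [0c c7]
D2: mem[0x09..0x0d] <- [97 ab bb 84 e1]
D3: mem[0x19..0x1f] <- [9d 97 ab bb 84 e1 68]
D4: mem[0x1d..0x20] <- [84 e1 68 fe]
query mem[0x01]=0x0c, mem[0x0c]=0x84, mem[0x1c]=0xbb, mem[0x1d]=0x84

MEM[0x01,0x0c,0x1c,0x1d] = 0c 84 bb 84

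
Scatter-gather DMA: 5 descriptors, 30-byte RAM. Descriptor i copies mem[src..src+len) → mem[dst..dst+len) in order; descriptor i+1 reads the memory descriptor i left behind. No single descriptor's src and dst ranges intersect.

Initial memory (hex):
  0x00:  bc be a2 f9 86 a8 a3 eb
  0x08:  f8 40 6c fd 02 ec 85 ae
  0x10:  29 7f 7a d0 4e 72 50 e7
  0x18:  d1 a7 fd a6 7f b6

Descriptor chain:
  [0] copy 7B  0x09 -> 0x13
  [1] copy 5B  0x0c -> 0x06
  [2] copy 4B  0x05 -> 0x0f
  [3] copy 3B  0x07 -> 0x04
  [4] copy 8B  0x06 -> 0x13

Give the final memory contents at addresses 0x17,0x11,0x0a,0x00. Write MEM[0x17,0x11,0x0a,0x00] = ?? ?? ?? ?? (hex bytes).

  after D0: wrote 7B at 0x13 = 406cfd02ec85ae
  after D1: wrote 5B at 0x06 = 02ec85ae29
  after D2: wrote 4B at 0x0f = a802ec85
  after D3: wrote 3B at 0x04 = ec85ae
  after D4: wrote 8B at 0x13 = aeec85ae29fd02ec
query mem[0x17]=0x29, mem[0x11]=0xec, mem[0x0a]=0x29, mem[0x00]=0xbc

MEM[0x17,0x11,0x0a,0x00] = 29 ec 29 bc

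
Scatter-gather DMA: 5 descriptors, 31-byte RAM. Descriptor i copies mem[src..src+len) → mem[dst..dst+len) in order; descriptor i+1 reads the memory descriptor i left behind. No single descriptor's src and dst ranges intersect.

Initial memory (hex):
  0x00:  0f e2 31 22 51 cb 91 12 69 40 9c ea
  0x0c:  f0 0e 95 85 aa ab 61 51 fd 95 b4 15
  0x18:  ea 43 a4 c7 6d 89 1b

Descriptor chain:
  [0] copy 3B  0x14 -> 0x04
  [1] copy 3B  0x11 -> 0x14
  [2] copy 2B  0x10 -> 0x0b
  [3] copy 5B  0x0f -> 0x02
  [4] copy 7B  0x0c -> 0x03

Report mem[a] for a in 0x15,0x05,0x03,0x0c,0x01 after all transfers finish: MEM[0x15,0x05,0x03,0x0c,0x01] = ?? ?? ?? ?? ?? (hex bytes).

MEM[0x15,0x05,0x03,0x0c,0x01] = 61 95 ab ab e2

D0: mem[0x04..0x06] <- [fd 95 b4]
D1: mem[0x14..0x16] <- [ab 61 51]
D2: mem[0x0b..0x0c] <- [aa ab]
D3: mem[0x02..0x06] <- [85 aa ab 61 51]
D4: mem[0x03..0x09] <- [ab 0e 95 85 aa ab 61]
query mem[0x15]=0x61, mem[0x05]=0x95, mem[0x03]=0xab, mem[0x0c]=0xab, mem[0x01]=0xe2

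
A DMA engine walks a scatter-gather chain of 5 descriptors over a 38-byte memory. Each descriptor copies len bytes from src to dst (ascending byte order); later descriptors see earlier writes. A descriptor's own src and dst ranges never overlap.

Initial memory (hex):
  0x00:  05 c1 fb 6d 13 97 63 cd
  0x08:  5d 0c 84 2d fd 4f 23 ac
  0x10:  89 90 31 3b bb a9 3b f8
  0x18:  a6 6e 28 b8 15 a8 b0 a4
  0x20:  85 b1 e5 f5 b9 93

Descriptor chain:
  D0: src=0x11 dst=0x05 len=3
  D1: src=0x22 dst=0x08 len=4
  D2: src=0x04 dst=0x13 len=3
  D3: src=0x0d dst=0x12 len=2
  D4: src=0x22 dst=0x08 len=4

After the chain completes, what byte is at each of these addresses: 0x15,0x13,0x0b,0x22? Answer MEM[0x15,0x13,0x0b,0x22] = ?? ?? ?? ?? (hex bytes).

MEM[0x15,0x13,0x0b,0x22] = 31 23 93 e5

#0 dst[0x05+3] := {0x90,0x31,0x3b}
#1 dst[0x08+4] := {0xe5,0xf5,0xb9,0x93}
#2 dst[0x13+3] := {0x13,0x90,0x31}
#3 dst[0x12+2] := {0x4f,0x23}
#4 dst[0x08+4] := {0xe5,0xf5,0xb9,0x93}
query mem[0x15]=0x31, mem[0x13]=0x23, mem[0x0b]=0x93, mem[0x22]=0xe5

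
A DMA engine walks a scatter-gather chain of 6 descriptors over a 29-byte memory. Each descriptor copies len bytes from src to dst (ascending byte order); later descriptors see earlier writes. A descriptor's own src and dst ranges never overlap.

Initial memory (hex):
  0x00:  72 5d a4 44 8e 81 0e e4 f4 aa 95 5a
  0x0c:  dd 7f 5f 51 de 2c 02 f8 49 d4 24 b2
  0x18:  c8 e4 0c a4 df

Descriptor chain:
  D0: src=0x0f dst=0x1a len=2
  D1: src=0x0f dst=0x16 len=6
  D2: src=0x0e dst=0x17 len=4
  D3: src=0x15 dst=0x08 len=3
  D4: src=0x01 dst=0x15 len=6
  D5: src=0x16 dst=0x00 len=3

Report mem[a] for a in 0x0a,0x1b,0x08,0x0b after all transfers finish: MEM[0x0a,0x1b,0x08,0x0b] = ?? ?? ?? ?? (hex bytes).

MEM[0x0a,0x1b,0x08,0x0b] = 5f 49 d4 5a

[0] 0x0f->0x1a len=2 : 51 de
[1] 0x0f->0x16 len=6 : 51 de 2c 02 f8 49
[2] 0x0e->0x17 len=4 : 5f 51 de 2c
[3] 0x15->0x08 len=3 : d4 51 5f
[4] 0x01->0x15 len=6 : 5d a4 44 8e 81 0e
[5] 0x16->0x00 len=3 : a4 44 8e
query mem[0x0a]=0x5f, mem[0x1b]=0x49, mem[0x08]=0xd4, mem[0x0b]=0x5a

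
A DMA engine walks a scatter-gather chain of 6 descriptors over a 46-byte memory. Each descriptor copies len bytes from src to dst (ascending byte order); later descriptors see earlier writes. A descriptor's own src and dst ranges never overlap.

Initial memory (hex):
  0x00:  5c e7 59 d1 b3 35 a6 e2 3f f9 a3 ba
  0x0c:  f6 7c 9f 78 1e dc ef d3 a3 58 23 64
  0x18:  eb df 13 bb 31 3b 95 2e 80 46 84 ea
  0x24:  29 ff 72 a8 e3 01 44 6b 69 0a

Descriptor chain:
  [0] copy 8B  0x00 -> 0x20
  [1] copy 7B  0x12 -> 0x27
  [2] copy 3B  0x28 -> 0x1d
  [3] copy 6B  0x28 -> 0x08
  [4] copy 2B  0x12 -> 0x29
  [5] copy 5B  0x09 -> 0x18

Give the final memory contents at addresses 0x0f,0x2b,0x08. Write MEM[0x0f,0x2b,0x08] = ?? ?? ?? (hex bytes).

MEM[0x0f,0x2b,0x08] = 78 23 d3

#0 dst[0x20+8] := {0x5c,0xe7,0x59,0xd1,0xb3,0x35,0xa6,0xe2}
#1 dst[0x27+7] := {0xef,0xd3,0xa3,0x58,0x23,0x64,0xeb}
#2 dst[0x1d+3] := {0xd3,0xa3,0x58}
#3 dst[0x08+6] := {0xd3,0xa3,0x58,0x23,0x64,0xeb}
#4 dst[0x29+2] := {0xef,0xd3}
#5 dst[0x18+5] := {0xa3,0x58,0x23,0x64,0xeb}
query mem[0x0f]=0x78, mem[0x2b]=0x23, mem[0x08]=0xd3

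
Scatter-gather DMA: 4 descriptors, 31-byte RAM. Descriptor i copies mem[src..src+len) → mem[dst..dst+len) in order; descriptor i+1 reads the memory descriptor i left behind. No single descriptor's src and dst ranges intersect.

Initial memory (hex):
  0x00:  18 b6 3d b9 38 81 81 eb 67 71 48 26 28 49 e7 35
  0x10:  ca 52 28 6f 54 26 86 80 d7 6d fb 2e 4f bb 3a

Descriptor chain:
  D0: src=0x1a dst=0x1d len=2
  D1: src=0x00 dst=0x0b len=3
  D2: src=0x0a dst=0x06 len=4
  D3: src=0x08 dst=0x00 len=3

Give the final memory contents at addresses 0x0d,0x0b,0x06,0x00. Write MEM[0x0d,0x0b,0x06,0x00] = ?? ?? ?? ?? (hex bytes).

MEM[0x0d,0x0b,0x06,0x00] = 3d 18 48 b6

#0 dst[0x1d+2] := {0xfb,0x2e}
#1 dst[0x0b+3] := {0x18,0xb6,0x3d}
#2 dst[0x06+4] := {0x48,0x18,0xb6,0x3d}
#3 dst[0x00+3] := {0xb6,0x3d,0x48}
query mem[0x0d]=0x3d, mem[0x0b]=0x18, mem[0x06]=0x48, mem[0x00]=0xb6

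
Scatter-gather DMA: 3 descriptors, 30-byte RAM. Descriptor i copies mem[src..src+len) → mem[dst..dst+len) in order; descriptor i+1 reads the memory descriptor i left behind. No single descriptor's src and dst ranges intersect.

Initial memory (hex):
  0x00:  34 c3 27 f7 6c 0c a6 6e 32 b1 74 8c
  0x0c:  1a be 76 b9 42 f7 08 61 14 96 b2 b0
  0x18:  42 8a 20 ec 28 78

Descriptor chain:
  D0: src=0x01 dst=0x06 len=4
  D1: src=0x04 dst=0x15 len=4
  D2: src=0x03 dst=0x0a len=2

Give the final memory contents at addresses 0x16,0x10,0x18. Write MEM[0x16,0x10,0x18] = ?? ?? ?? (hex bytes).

MEM[0x16,0x10,0x18] = 0c 42 27

[0] 0x01->0x06 len=4 : c3 27 f7 6c
[1] 0x04->0x15 len=4 : 6c 0c c3 27
[2] 0x03->0x0a len=2 : f7 6c
query mem[0x16]=0x0c, mem[0x10]=0x42, mem[0x18]=0x27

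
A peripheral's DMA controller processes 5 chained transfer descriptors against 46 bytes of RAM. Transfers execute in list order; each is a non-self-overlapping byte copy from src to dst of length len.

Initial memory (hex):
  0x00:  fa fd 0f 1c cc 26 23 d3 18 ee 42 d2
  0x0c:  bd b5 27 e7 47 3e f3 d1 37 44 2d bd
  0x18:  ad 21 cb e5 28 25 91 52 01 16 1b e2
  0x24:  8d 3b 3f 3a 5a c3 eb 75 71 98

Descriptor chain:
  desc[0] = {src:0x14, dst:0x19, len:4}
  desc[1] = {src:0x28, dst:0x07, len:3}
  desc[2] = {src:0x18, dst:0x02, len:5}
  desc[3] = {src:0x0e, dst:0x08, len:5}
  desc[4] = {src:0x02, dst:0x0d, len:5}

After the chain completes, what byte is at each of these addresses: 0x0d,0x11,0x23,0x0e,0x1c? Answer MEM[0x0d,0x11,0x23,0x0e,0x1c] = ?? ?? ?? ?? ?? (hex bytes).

MEM[0x0d,0x11,0x23,0x0e,0x1c] = ad bd e2 37 bd

[0] 0x14->0x19 len=4 : 37 44 2d bd
[1] 0x28->0x07 len=3 : 5a c3 eb
[2] 0x18->0x02 len=5 : ad 37 44 2d bd
[3] 0x0e->0x08 len=5 : 27 e7 47 3e f3
[4] 0x02->0x0d len=5 : ad 37 44 2d bd
query mem[0x0d]=0xad, mem[0x11]=0xbd, mem[0x23]=0xe2, mem[0x0e]=0x37, mem[0x1c]=0xbd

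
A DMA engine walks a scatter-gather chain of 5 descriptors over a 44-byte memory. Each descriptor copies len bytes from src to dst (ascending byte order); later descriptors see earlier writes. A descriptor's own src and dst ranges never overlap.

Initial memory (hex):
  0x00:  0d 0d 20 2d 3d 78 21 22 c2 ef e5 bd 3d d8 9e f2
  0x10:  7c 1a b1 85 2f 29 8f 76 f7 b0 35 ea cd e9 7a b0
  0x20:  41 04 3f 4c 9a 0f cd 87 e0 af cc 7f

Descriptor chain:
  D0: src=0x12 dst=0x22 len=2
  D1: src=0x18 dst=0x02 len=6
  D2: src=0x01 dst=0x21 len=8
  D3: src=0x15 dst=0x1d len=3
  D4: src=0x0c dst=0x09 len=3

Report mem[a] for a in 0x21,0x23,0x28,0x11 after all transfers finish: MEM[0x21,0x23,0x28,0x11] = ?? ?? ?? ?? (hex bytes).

D0: mem[0x22..0x23] <- [b1 85]
D1: mem[0x02..0x07] <- [f7 b0 35 ea cd e9]
D2: mem[0x21..0x28] <- [0d f7 b0 35 ea cd e9 c2]
D3: mem[0x1d..0x1f] <- [29 8f 76]
D4: mem[0x09..0x0b] <- [3d d8 9e]
query mem[0x21]=0x0d, mem[0x23]=0xb0, mem[0x28]=0xc2, mem[0x11]=0x1a

MEM[0x21,0x23,0x28,0x11] = 0d b0 c2 1a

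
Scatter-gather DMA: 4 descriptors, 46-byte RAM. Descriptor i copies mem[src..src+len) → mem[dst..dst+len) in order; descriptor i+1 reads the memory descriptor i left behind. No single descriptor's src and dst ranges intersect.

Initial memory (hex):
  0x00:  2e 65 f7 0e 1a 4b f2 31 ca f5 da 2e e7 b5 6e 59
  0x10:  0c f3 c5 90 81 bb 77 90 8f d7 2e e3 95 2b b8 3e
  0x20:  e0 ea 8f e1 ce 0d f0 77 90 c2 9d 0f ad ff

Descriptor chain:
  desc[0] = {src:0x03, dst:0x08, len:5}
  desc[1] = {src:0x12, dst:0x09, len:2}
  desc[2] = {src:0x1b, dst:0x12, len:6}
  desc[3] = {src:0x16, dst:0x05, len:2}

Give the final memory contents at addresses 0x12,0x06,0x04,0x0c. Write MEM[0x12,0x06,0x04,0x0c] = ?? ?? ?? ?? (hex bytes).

#0 dst[0x08+5] := {0x0e,0x1a,0x4b,0xf2,0x31}
#1 dst[0x09+2] := {0xc5,0x90}
#2 dst[0x12+6] := {0xe3,0x95,0x2b,0xb8,0x3e,0xe0}
#3 dst[0x05+2] := {0x3e,0xe0}
query mem[0x12]=0xe3, mem[0x06]=0xe0, mem[0x04]=0x1a, mem[0x0c]=0x31

MEM[0x12,0x06,0x04,0x0c] = e3 e0 1a 31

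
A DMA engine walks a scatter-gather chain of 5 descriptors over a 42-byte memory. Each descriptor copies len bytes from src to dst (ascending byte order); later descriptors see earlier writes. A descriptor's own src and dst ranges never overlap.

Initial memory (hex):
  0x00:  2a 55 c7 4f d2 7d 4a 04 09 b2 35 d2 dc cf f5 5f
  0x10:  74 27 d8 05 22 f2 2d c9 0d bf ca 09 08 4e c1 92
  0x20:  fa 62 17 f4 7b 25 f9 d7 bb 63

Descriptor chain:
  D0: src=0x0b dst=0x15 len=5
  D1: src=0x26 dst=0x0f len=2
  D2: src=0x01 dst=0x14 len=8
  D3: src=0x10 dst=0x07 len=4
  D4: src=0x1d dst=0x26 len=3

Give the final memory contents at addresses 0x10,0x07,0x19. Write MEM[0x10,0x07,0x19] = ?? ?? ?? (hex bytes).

MEM[0x10,0x07,0x19] = d7 d7 4a

  after D0: wrote 5B at 0x15 = d2dccff55f
  after D1: wrote 2B at 0x0f = f9d7
  after D2: wrote 8B at 0x14 = 55c74fd27d4a0409
  after D3: wrote 4B at 0x07 = d727d805
  after D4: wrote 3B at 0x26 = 4ec192
query mem[0x10]=0xd7, mem[0x07]=0xd7, mem[0x19]=0x4a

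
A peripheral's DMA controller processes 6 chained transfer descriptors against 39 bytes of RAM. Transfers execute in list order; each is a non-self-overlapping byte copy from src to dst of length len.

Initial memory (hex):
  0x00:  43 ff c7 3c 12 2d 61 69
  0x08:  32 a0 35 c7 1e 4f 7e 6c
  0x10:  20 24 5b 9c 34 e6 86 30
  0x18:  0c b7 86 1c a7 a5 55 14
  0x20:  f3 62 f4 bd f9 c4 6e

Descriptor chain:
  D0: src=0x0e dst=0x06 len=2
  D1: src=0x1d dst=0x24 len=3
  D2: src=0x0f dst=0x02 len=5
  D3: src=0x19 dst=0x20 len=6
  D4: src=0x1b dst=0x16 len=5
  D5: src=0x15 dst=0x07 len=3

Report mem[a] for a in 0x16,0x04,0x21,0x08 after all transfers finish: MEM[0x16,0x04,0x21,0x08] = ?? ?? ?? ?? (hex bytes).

MEM[0x16,0x04,0x21,0x08] = 1c 24 86 1c

#0 dst[0x06+2] := {0x7e,0x6c}
#1 dst[0x24+3] := {0xa5,0x55,0x14}
#2 dst[0x02+5] := {0x6c,0x20,0x24,0x5b,0x9c}
#3 dst[0x20+6] := {0xb7,0x86,0x1c,0xa7,0xa5,0x55}
#4 dst[0x16+5] := {0x1c,0xa7,0xa5,0x55,0x14}
#5 dst[0x07+3] := {0xe6,0x1c,0xa7}
query mem[0x16]=0x1c, mem[0x04]=0x24, mem[0x21]=0x86, mem[0x08]=0x1c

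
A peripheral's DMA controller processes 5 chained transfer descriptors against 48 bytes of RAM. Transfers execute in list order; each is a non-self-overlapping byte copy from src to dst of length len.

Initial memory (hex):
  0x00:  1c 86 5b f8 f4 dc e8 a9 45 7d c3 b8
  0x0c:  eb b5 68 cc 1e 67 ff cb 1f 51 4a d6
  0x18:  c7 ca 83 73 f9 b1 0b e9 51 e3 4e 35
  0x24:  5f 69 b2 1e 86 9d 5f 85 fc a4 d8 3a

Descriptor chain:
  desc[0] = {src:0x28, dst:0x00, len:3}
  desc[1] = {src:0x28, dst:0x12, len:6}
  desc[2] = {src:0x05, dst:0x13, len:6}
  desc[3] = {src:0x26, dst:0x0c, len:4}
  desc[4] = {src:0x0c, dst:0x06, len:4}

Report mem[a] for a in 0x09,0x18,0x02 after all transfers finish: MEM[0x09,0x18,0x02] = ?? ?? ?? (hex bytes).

D0: mem[0x00..0x02] <- [86 9d 5f]
D1: mem[0x12..0x17] <- [86 9d 5f 85 fc a4]
D2: mem[0x13..0x18] <- [dc e8 a9 45 7d c3]
D3: mem[0x0c..0x0f] <- [b2 1e 86 9d]
D4: mem[0x06..0x09] <- [b2 1e 86 9d]
query mem[0x09]=0x9d, mem[0x18]=0xc3, mem[0x02]=0x5f

MEM[0x09,0x18,0x02] = 9d c3 5f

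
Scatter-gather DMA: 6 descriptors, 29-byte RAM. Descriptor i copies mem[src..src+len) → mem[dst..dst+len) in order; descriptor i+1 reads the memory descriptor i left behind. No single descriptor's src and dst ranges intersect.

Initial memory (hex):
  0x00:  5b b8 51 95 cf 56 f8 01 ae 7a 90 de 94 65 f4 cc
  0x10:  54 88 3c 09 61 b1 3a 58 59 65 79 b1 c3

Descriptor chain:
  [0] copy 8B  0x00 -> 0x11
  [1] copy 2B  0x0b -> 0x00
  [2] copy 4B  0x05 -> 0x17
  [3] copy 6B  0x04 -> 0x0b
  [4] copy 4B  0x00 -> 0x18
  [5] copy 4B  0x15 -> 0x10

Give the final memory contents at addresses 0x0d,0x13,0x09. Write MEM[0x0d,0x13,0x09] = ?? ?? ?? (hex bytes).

MEM[0x0d,0x13,0x09] = f8 de 7a

#0 dst[0x11+8] := {0x5b,0xb8,0x51,0x95,0xcf,0x56,0xf8,0x01}
#1 dst[0x00+2] := {0xde,0x94}
#2 dst[0x17+4] := {0x56,0xf8,0x01,0xae}
#3 dst[0x0b+6] := {0xcf,0x56,0xf8,0x01,0xae,0x7a}
#4 dst[0x18+4] := {0xde,0x94,0x51,0x95}
#5 dst[0x10+4] := {0xcf,0x56,0x56,0xde}
query mem[0x0d]=0xf8, mem[0x13]=0xde, mem[0x09]=0x7a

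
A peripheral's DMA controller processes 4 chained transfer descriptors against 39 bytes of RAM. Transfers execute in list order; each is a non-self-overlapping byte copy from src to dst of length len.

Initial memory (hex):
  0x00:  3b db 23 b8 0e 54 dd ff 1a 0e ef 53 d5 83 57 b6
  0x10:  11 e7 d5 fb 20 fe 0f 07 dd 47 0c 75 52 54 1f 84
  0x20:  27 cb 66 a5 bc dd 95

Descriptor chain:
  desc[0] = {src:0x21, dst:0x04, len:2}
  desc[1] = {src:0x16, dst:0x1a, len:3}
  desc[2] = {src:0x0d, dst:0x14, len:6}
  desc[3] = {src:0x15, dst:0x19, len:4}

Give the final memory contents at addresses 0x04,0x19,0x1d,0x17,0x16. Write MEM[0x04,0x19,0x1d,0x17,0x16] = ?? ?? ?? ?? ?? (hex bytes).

MEM[0x04,0x19,0x1d,0x17,0x16] = cb 57 54 11 b6

#0 dst[0x04+2] := {0xcb,0x66}
#1 dst[0x1a+3] := {0x0f,0x07,0xdd}
#2 dst[0x14+6] := {0x83,0x57,0xb6,0x11,0xe7,0xd5}
#3 dst[0x19+4] := {0x57,0xb6,0x11,0xe7}
query mem[0x04]=0xcb, mem[0x19]=0x57, mem[0x1d]=0x54, mem[0x17]=0x11, mem[0x16]=0xb6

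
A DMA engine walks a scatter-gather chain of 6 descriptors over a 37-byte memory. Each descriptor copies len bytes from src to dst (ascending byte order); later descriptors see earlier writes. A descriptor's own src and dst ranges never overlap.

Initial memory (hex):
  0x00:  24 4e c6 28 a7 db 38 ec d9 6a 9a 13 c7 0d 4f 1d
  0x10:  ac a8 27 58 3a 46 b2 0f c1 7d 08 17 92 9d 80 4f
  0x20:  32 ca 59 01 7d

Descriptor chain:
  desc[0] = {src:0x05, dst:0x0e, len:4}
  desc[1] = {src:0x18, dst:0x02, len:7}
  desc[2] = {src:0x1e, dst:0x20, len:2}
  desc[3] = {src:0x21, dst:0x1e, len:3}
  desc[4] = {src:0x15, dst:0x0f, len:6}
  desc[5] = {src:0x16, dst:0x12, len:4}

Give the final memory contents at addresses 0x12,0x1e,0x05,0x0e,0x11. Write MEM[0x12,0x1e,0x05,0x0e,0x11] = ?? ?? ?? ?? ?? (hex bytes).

MEM[0x12,0x1e,0x05,0x0e,0x11] = b2 4f 17 db 0f

  after D0: wrote 4B at 0x0e = db38ecd9
  after D1: wrote 7B at 0x02 = c17d0817929d80
  after D2: wrote 2B at 0x20 = 804f
  after D3: wrote 3B at 0x1e = 4f5901
  after D4: wrote 6B at 0x0f = 46b20fc17d08
  after D5: wrote 4B at 0x12 = b20fc17d
query mem[0x12]=0xb2, mem[0x1e]=0x4f, mem[0x05]=0x17, mem[0x0e]=0xdb, mem[0x11]=0x0f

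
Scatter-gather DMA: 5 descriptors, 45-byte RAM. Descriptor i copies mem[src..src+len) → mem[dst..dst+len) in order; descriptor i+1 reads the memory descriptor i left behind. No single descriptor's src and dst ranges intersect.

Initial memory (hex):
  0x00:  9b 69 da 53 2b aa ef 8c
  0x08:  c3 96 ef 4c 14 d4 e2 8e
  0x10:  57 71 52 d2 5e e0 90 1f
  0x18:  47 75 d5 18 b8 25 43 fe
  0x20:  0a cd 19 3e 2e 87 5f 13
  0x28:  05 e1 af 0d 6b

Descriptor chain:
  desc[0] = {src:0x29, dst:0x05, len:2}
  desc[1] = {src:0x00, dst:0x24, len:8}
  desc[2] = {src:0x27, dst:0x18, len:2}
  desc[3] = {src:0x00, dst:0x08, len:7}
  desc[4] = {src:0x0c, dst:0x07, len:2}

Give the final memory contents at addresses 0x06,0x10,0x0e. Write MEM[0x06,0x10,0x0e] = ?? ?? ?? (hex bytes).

MEM[0x06,0x10,0x0e] = af 57 af

#0 dst[0x05+2] := {0xe1,0xaf}
#1 dst[0x24+8] := {0x9b,0x69,0xda,0x53,0x2b,0xe1,0xaf,0x8c}
#2 dst[0x18+2] := {0x53,0x2b}
#3 dst[0x08+7] := {0x9b,0x69,0xda,0x53,0x2b,0xe1,0xaf}
#4 dst[0x07+2] := {0x2b,0xe1}
query mem[0x06]=0xaf, mem[0x10]=0x57, mem[0x0e]=0xaf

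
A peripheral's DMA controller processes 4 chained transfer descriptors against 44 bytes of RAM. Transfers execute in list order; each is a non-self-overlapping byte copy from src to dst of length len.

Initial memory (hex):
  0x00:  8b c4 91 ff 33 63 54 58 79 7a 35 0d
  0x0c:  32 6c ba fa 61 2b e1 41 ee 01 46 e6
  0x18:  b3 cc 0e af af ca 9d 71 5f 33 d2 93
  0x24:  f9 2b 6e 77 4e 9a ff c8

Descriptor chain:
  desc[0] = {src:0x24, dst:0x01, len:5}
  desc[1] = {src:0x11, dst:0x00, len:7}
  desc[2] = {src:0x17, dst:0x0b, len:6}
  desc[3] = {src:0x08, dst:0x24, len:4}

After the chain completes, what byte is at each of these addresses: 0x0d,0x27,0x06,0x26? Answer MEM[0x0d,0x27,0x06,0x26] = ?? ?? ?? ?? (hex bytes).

MEM[0x0d,0x27,0x06,0x26] = cc e6 e6 35

  after D0: wrote 5B at 0x01 = f92b6e774e
  after D1: wrote 7B at 0x00 = 2be141ee0146e6
  after D2: wrote 6B at 0x0b = e6b3cc0eafaf
  after D3: wrote 4B at 0x24 = 797a35e6
query mem[0x0d]=0xcc, mem[0x27]=0xe6, mem[0x06]=0xe6, mem[0x26]=0x35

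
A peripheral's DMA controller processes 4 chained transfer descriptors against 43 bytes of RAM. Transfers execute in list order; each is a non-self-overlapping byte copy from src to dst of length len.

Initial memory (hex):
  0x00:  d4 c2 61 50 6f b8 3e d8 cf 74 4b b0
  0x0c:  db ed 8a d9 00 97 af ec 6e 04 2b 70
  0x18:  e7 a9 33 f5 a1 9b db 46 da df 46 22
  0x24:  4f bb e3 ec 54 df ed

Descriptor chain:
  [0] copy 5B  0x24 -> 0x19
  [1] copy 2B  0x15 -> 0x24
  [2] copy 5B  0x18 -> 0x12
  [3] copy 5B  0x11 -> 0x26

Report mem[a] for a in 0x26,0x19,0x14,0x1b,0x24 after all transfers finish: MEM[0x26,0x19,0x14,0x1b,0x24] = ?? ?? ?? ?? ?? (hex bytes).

  after D0: wrote 5B at 0x19 = 4fbbe3ec54
  after D1: wrote 2B at 0x24 = 042b
  after D2: wrote 5B at 0x12 = e74fbbe3ec
  after D3: wrote 5B at 0x26 = 97e74fbbe3
query mem[0x26]=0x97, mem[0x19]=0x4f, mem[0x14]=0xbb, mem[0x1b]=0xe3, mem[0x24]=0x04

MEM[0x26,0x19,0x14,0x1b,0x24] = 97 4f bb e3 04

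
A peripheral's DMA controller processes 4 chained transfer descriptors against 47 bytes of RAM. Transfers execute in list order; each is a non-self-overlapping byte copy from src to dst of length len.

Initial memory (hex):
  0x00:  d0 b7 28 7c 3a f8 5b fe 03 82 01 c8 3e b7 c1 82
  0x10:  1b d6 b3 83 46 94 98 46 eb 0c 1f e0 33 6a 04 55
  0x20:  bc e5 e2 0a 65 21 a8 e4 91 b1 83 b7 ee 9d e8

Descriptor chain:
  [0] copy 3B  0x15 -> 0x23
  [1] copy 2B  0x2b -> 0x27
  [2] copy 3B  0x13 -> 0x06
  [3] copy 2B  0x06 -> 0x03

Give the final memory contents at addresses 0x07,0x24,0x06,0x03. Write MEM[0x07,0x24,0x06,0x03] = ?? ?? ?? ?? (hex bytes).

MEM[0x07,0x24,0x06,0x03] = 46 98 83 83

#0 dst[0x23+3] := {0x94,0x98,0x46}
#1 dst[0x27+2] := {0xb7,0xee}
#2 dst[0x06+3] := {0x83,0x46,0x94}
#3 dst[0x03+2] := {0x83,0x46}
query mem[0x07]=0x46, mem[0x24]=0x98, mem[0x06]=0x83, mem[0x03]=0x83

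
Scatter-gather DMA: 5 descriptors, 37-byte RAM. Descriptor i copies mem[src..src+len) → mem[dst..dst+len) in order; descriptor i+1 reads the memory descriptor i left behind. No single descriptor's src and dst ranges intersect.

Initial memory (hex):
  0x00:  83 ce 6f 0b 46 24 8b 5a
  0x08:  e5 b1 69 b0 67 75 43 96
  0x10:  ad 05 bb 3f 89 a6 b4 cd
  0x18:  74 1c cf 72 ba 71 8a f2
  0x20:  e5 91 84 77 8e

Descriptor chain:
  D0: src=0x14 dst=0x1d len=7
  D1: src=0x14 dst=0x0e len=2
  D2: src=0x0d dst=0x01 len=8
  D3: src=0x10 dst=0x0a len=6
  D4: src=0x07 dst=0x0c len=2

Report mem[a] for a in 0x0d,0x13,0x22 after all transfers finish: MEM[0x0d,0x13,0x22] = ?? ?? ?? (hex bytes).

MEM[0x0d,0x13,0x22] = 89 3f 1c

  after D0: wrote 7B at 0x1d = 89a6b4cd741ccf
  after D1: wrote 2B at 0x0e = 89a6
  after D2: wrote 8B at 0x01 = 7589a6ad05bb3f89
  after D3: wrote 6B at 0x0a = ad05bb3f89a6
  after D4: wrote 2B at 0x0c = 3f89
query mem[0x0d]=0x89, mem[0x13]=0x3f, mem[0x22]=0x1c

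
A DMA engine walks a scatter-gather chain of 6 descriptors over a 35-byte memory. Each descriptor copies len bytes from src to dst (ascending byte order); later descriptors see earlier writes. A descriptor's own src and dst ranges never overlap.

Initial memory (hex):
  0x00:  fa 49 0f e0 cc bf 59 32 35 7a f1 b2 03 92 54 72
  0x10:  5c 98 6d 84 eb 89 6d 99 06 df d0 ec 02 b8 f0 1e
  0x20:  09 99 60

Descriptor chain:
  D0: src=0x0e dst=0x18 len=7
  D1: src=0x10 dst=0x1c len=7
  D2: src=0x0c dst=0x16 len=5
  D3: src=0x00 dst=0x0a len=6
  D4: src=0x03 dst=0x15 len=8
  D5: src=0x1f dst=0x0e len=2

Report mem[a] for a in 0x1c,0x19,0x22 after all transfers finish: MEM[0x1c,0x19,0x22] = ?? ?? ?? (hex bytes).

  after D0: wrote 7B at 0x18 = 54725c986d84eb
  after D1: wrote 7B at 0x1c = 5c986d84eb896d
  after D2: wrote 5B at 0x16 = 039254725c
  after D3: wrote 6B at 0x0a = fa490fe0ccbf
  after D4: wrote 8B at 0x15 = e0ccbf5932357afa
  after D5: wrote 2B at 0x0e = 84eb
query mem[0x1c]=0xfa, mem[0x19]=0x32, mem[0x22]=0x6d

MEM[0x1c,0x19,0x22] = fa 32 6d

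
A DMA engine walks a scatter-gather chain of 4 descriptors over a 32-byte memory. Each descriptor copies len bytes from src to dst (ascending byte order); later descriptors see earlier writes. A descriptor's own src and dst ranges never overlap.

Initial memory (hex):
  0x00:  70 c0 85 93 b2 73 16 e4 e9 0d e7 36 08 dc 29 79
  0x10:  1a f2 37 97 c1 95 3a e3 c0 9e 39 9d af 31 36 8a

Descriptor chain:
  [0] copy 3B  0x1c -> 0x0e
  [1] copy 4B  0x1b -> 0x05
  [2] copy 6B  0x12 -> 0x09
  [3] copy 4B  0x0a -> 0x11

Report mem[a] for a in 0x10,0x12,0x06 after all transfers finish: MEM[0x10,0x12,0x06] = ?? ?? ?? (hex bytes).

D0: mem[0x0e..0x10] <- [af 31 36]
D1: mem[0x05..0x08] <- [9d af 31 36]
D2: mem[0x09..0x0e] <- [37 97 c1 95 3a e3]
D3: mem[0x11..0x14] <- [97 c1 95 3a]
query mem[0x10]=0x36, mem[0x12]=0xc1, mem[0x06]=0xaf

MEM[0x10,0x12,0x06] = 36 c1 af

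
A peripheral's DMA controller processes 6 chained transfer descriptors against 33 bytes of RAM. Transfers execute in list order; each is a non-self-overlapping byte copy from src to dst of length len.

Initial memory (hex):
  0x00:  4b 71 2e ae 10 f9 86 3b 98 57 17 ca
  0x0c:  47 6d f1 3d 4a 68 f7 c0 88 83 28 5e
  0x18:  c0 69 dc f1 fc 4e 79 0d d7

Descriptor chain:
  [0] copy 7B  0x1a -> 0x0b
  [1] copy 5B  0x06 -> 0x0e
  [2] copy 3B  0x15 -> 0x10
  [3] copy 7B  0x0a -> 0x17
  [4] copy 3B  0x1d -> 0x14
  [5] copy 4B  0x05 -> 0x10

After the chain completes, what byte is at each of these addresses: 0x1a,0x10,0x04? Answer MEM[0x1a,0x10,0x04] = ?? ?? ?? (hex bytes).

MEM[0x1a,0x10,0x04] = fc f9 10

  after D0: wrote 7B at 0x0b = dcf1fc4e790dd7
  after D1: wrote 5B at 0x0e = 863b985717
  after D2: wrote 3B at 0x10 = 83285e
  after D3: wrote 7B at 0x17 = 17dcf1fc863b83
  after D4: wrote 3B at 0x14 = 83790d
  after D5: wrote 4B at 0x10 = f9863b98
query mem[0x1a]=0xfc, mem[0x10]=0xf9, mem[0x04]=0x10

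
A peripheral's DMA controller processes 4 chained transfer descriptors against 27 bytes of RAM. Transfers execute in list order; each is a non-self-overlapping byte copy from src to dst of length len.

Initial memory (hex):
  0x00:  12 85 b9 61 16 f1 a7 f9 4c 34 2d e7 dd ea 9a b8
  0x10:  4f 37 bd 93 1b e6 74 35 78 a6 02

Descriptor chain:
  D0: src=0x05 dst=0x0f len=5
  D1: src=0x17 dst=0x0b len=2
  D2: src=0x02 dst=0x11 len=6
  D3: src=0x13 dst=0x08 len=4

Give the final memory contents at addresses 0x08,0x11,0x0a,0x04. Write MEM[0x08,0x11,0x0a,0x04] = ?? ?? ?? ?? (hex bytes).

MEM[0x08,0x11,0x0a,0x04] = 16 b9 a7 16

D0: mem[0x0f..0x13] <- [f1 a7 f9 4c 34]
D1: mem[0x0b..0x0c] <- [35 78]
D2: mem[0x11..0x16] <- [b9 61 16 f1 a7 f9]
D3: mem[0x08..0x0b] <- [16 f1 a7 f9]
query mem[0x08]=0x16, mem[0x11]=0xb9, mem[0x0a]=0xa7, mem[0x04]=0x16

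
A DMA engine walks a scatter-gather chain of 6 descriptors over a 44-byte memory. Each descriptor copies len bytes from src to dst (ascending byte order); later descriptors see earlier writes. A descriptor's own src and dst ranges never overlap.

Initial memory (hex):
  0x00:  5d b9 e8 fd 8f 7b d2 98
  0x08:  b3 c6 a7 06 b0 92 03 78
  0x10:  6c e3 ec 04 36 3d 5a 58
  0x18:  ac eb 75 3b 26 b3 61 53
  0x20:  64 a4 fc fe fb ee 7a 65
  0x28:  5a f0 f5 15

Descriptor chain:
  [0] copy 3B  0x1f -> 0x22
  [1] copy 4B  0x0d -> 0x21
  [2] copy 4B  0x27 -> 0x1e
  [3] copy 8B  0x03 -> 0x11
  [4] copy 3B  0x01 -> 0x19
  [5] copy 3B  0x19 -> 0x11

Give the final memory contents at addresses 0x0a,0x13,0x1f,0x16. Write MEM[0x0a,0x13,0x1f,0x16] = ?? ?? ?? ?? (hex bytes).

MEM[0x0a,0x13,0x1f,0x16] = a7 fd 5a b3

[0] 0x1f->0x22 len=3 : 53 64 a4
[1] 0x0d->0x21 len=4 : 92 03 78 6c
[2] 0x27->0x1e len=4 : 65 5a f0 f5
[3] 0x03->0x11 len=8 : fd 8f 7b d2 98 b3 c6 a7
[4] 0x01->0x19 len=3 : b9 e8 fd
[5] 0x19->0x11 len=3 : b9 e8 fd
query mem[0x0a]=0xa7, mem[0x13]=0xfd, mem[0x1f]=0x5a, mem[0x16]=0xb3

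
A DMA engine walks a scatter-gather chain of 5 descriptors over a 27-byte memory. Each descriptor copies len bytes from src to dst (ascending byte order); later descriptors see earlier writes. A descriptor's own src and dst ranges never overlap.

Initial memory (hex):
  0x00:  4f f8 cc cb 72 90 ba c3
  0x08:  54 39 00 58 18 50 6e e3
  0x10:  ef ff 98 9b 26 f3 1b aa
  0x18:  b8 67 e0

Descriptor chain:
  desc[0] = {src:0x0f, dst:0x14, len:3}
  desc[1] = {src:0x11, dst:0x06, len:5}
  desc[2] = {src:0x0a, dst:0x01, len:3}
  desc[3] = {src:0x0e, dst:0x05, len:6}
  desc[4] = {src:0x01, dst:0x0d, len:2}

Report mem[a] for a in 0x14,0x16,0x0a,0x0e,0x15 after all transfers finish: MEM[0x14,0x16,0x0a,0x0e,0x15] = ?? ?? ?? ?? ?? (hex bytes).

[0] 0x0f->0x14 len=3 : e3 ef ff
[1] 0x11->0x06 len=5 : ff 98 9b e3 ef
[2] 0x0a->0x01 len=3 : ef 58 18
[3] 0x0e->0x05 len=6 : 6e e3 ef ff 98 9b
[4] 0x01->0x0d len=2 : ef 58
query mem[0x14]=0xe3, mem[0x16]=0xff, mem[0x0a]=0x9b, mem[0x0e]=0x58, mem[0x15]=0xef

MEM[0x14,0x16,0x0a,0x0e,0x15] = e3 ff 9b 58 ef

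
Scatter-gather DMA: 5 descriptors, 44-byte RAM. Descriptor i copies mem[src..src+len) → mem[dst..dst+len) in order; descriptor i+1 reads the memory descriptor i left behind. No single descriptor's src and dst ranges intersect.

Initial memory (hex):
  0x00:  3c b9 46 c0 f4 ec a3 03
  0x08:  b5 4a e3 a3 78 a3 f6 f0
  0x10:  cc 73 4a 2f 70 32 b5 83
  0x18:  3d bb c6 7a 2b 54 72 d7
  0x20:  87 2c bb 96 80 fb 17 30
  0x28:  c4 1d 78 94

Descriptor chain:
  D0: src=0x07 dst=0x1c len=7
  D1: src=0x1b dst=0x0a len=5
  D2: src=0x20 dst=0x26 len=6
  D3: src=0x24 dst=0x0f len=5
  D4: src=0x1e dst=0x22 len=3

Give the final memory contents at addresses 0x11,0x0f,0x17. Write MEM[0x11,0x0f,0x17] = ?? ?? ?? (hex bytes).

MEM[0x11,0x0f,0x17] = a3 80 83

D0: mem[0x1c..0x22] <- [03 b5 4a e3 a3 78 a3]
D1: mem[0x0a..0x0e] <- [7a 03 b5 4a e3]
D2: mem[0x26..0x2b] <- [a3 78 a3 96 80 fb]
D3: mem[0x0f..0x13] <- [80 fb a3 78 a3]
D4: mem[0x22..0x24] <- [4a e3 a3]
query mem[0x11]=0xa3, mem[0x0f]=0x80, mem[0x17]=0x83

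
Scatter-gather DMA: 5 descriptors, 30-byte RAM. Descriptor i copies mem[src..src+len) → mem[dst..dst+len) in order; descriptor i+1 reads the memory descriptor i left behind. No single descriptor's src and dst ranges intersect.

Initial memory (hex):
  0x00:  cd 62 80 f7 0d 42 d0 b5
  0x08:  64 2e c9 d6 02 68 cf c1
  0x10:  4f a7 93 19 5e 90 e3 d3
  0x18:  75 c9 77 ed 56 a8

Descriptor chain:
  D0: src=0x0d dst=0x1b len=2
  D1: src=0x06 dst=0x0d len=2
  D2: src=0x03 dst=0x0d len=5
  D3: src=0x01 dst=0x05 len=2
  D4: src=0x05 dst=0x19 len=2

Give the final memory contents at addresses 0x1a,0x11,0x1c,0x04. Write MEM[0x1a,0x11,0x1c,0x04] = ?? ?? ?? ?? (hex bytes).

MEM[0x1a,0x11,0x1c,0x04] = 80 b5 cf 0d

D0: mem[0x1b..0x1c] <- [68 cf]
D1: mem[0x0d..0x0e] <- [d0 b5]
D2: mem[0x0d..0x11] <- [f7 0d 42 d0 b5]
D3: mem[0x05..0x06] <- [62 80]
D4: mem[0x19..0x1a] <- [62 80]
query mem[0x1a]=0x80, mem[0x11]=0xb5, mem[0x1c]=0xcf, mem[0x04]=0x0d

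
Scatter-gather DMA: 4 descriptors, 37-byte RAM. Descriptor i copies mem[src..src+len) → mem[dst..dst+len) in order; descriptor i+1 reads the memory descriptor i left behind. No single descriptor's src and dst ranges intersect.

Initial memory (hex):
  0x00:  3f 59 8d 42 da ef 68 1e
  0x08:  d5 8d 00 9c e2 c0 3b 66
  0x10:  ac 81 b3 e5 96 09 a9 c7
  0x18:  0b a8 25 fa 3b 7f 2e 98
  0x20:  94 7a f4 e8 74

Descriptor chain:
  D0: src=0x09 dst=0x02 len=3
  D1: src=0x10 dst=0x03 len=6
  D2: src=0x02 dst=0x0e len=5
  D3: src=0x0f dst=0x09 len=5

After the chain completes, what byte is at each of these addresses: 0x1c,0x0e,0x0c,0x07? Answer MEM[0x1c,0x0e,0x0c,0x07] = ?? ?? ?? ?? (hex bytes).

[0] 0x09->0x02 len=3 : 8d 00 9c
[1] 0x10->0x03 len=6 : ac 81 b3 e5 96 09
[2] 0x02->0x0e len=5 : 8d ac 81 b3 e5
[3] 0x0f->0x09 len=5 : ac 81 b3 e5 e5
query mem[0x1c]=0x3b, mem[0x0e]=0x8d, mem[0x0c]=0xe5, mem[0x07]=0x96

MEM[0x1c,0x0e,0x0c,0x07] = 3b 8d e5 96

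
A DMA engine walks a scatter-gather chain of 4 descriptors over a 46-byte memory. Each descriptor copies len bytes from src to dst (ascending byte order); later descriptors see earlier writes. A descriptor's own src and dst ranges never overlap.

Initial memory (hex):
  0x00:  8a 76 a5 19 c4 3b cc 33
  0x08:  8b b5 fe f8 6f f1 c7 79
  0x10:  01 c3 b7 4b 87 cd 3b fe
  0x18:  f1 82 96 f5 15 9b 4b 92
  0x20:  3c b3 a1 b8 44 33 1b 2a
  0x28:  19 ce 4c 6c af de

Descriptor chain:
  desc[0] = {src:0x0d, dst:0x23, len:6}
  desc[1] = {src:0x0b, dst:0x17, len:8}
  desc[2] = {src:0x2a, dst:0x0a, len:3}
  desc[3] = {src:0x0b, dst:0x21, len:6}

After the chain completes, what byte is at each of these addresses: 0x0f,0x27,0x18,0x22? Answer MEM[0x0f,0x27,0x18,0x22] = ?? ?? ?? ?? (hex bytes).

MEM[0x0f,0x27,0x18,0x22] = 79 c3 6f af

  after D0: wrote 6B at 0x23 = f1c77901c3b7
  after D1: wrote 8B at 0x17 = f86ff1c77901c3b7
  after D2: wrote 3B at 0x0a = 4c6caf
  after D3: wrote 6B at 0x21 = 6caff1c77901
query mem[0x0f]=0x79, mem[0x27]=0xc3, mem[0x18]=0x6f, mem[0x22]=0xaf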